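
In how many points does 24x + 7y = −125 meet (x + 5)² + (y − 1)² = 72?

2

Substituting the line into the circle gives 625x² + 6826x + 15121 = 0.
Discriminant = (6826)² − 4·625·(15121) = 8791776 > 0.
Two real roots: the line is a secant.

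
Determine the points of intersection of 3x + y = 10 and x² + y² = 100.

(0, 10) and (6, −8)

Substitute y = −3x + 10:
10x² − 60x = 0  ⟹  x² − 6x = 0
x = 6 or x = 0, giving (6, −8) and (0, 10).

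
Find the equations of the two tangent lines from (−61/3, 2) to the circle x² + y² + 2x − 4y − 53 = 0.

Write the tangent as mx − y + (2 − m·(−61/3)) = 0 and set its distance from the centre to √58:
[m·(58/3) − (0)]² = 58(m² + 1)
49m² − 9 = 0, so m = 3/7 or m = −3/7.
With m = 3/7: 3x − 7y = −75. With m = −3/7: 3x + 7y = −47.

3x − 7y = −75 and 3x + 7y = −47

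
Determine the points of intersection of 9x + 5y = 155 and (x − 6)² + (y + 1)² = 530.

Express y = (155 − 9x)/5 and substitute into the circle:
106x² − 3180x + 13250 = 0  ⟹  x² − 30x + 125 = 0
x = 25 or x = 5, giving (25, −14) and (5, 22).

(5, 22) and (25, −14)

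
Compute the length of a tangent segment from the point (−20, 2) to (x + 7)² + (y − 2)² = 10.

√159

With centre O = (−7, 2), |OP|² = 169 and r² = 10.
By the tangent–radius right angle, tangent length = √(|PO|² − r²) = √159.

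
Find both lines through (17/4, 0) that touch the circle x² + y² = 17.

Write the tangent as mx − y + (0 − m·(17/4)) = 0 and set its distance from the centre to √17:
(−17/4m − (0))² = 17(m² + 1)
m² − 16 = 0, so m = −4 or m = 4.
Through (17/4, 0) these give 4x + y = 17 and 4x − y = 17.

4x + y = 17 and 4x − y = 17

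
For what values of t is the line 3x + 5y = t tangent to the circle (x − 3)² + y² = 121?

For a tangent, require d(centre, line) = r = 11.
|3·3 + 5·0 − t| / √34 = 11
|t − (9)| = 11√34.

t = 9 ± 11√34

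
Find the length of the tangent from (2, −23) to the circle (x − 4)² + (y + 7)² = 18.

11√2

With centre O = (4, −7), |OP|² = 260 and r² = 18.
The tangent meets the radius at right angles, so tangent² = |PO|² − r² = 260 − 18 = 242.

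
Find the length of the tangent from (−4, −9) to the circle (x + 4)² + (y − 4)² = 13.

With centre O = (−4, 4), |OP|² = 169 and r² = 13.
By the tangent–radius right angle, tangent length = √(|PO|² − r²) = √156 = 2√39.

2√39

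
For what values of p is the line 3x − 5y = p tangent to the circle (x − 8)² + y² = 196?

Tangency holds when the distance from the centre (8, 0) to the line equals the radius 14:
|3·8 − 5·0 − p| / √34 = 14
|p − (24)| = 14√34.

p = 24 ± 14√34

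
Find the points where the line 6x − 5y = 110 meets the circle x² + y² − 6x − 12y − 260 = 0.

(10, −10) and (20, 2)

Express y = (−110 + 6x)/5 and substitute into the circle:
61x² − 1830x + 12200 = 0  ⟹  x² − 30x + 200 = 0
x = 20 or x = 10, giving (20, 2) and (10, −10).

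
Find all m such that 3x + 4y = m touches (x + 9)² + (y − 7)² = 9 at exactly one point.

For a tangent, require d(centre, line) = r = 3.
|3·(−9) + 4·7 − m| / √25 = 3
|m − (1)| = 3·5, so m = 16 or m = −14.

m = −14 or m = 16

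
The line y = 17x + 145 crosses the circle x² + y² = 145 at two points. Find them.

(−9, −8) and (−8, 9)

Express y = 17x + 145 and substitute into the circle:
290x² + 4930x + 20880 = 0  ⟹  x² + 17x + 72 = 0
x = −8 or x = −9, giving (−8, 9) and (−9, −8).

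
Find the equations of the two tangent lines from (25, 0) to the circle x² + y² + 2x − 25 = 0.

Write the tangent as mx − y + (0 − m·(25)) = 0 and set its distance from the centre to √26:
(−26m − (0))² = 26(m² + 1)
25m² − 1 = 0, so m = 1/5 or m = −1/5.
Through (25, 0) these give x − 5y = 25 and x + 5y = 25.

x − 5y = 25 and x + 5y = 25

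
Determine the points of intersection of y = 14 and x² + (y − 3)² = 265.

Substitute y = 14:
x² − 144 = 0
x = 12 or x = −12, giving (12, 14) and (−12, 14).

(−12, 14) and (12, 14)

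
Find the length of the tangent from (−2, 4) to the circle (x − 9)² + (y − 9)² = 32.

√114

Centre (9, 9), r² = 32. |PO|² = (−11)² + (−5)² = 146.
The tangent meets the radius at right angles, so tangent² = |PO|² − r² = 146 − 32 = 114.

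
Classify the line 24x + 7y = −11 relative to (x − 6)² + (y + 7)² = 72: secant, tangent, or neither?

secant

Substituting the line into the circle gives 625x² − 2412x − 320 = 0.
Δ = 5817744 − (−800000) = 6617744.
Two real roots: the line is a secant.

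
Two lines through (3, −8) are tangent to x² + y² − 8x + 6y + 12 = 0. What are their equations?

2x − 3y = 30 and 3x + 2y = −7

Let a tangent through (3, −8) have slope m. Its distance from (4, −3) must equal √13:
(1m − (5))² = 13(m² + 1)
6m² + 5m − 6 = 0, so m = 2/3 or m = −3/2.
Through (3, −8) these give 2x − 3y = 30 and 3x + 2y = −7.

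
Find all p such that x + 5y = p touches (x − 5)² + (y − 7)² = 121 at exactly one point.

The line touches the circle iff its distance from (5, 7) is 11:
|1·5 + 5·7 − p| / √26 = 11
|p − (40)| = 11√26.

p = 40 ± 11√26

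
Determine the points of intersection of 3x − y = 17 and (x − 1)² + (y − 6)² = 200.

Express y = 3x − 17 and substitute into the circle:
10x² − 140x + 330 = 0  ⟹  x² − 14x + 33 = 0
x = 11 or x = 3, giving (11, 16) and (3, −8).

(3, −8) and (11, 16)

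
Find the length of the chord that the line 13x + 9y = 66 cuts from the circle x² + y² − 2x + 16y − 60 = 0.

5√10

Substitute y = (66 − 13x)/9:
250x² − 3750x + 9000 = 0  ⟹  x² − 15x + 36 = 0
x = 12 or x = 3, giving (12, −10) and (3, 3).
Chord length = distance between (12, −10) and (3, 3) = √250 = 5√10.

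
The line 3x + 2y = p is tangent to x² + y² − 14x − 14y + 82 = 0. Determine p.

The line touches the circle iff its distance from (7, 7) is 4:
|3·7 + 2·7 − p| / √13 = 4
|p − (35)| = 4√13.

p = 35 ± 4√13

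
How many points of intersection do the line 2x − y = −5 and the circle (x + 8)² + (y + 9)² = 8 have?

2

Substituting the line into the circle gives 5x² + 72x + 252 = 0.
Discriminant = (72)² − 4·5·(252) = 144 > 0.
Two real roots: the line is a secant.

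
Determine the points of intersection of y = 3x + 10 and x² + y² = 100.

(−6, −8) and (0, 10)

Substitute y = 3x + 10:
10x² + 60x = 0  ⟹  x² + 6x = 0
x = 0 or x = −6, giving (0, 10) and (−6, −8).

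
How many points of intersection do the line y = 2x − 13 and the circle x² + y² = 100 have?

d² = (2·0 − 1·0 − (13))²/5 = 169/5; r² = 100.
Since d² < r², the line cuts the circle twice.

2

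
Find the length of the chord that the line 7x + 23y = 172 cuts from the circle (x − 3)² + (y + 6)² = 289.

17√2

Centre (3, −6), r² = 289. Perpendicular distance d from centre to line = |−289| / √578 = 289/√578.
Chord = 2√(r² − d²) = 2·√(289/2) = 17√2.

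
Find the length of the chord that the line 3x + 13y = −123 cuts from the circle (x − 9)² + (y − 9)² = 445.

Centre (9, 9), r² = 445. Perpendicular distance d from centre to line = |267| / √178 = 267/√178.
Half the chord is √(r² − d²) = √(89/2), so the full chord is √178.

√178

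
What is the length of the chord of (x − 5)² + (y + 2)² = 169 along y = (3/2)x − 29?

4√13

The distance from (5, −2) to the line is 39/√13, and r² = 169.
Half the chord is √(r² − d²) = √(52), so the full chord is 4√13.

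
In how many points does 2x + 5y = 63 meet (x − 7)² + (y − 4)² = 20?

0

Centre (7, 4), r² = 20. Distance² from centre to line = (−29)²/29 = 29.
Since d² > r², the line lies outside the circle.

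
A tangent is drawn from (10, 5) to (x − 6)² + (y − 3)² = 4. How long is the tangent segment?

The centre is (6, 3) and r = 2. The square of the distance from P to the centre is 16 + 4 = 20.
The tangent meets the radius at right angles, so tangent² = |PO|² − r² = 20 − 4 = 16.

4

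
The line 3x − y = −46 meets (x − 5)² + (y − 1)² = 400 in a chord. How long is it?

Substitute y = 3x + 46:
10x² + 260x + 1650 = 0  ⟹  x² + 26x + 165 = 0
x = −11 or x = −15, giving (−11, 13) and (−15, 1).
Chord length = distance between (−11, 13) and (−15, 1) = √160 = 4√10.

4√10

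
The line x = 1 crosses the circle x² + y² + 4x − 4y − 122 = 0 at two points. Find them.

The line gives x = 1. Substituting into the circle:
y² − 4y − 117 = 0
y = 13 or y = −9, giving (1, 13) and (1, −9).

(1, −9) and (1, 13)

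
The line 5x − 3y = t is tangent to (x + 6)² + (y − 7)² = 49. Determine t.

t = −51 ± 7√34

The line touches the circle iff its distance from (−6, 7) is 7:
|5·(−6) − 3·7 − t| / √34 = 7
|t − (−51)| = 7√34.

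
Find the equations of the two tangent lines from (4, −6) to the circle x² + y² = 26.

A line y − (−6) = m(x − (4)) is tangent when its distance from (0, 0) is √26:
(−4m − (6))² = 26(m² + 1)
5m² − 24m − 5 = 0, so m = 5 or m = −1/5.
Through (4, −6) these give 5x − y = 26 and x + 5y = −26.

5x − y = 26 and x + 5y = −26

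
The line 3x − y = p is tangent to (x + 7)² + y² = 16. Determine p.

p = −21 ± 4√10

The line touches the circle iff its distance from (−7, 0) is 4:
|3·(−7) − 1·0 − p| / √10 = 4
|p − (−21)| = 4√10.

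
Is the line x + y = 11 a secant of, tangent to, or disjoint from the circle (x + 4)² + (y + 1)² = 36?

Centre (−4, −1), r² = 36. Distance² from centre to line = (−16)²/2 = 128.
Since d² > r², the line lies outside the circle.

disjoint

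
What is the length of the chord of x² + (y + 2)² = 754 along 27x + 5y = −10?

Centre (0, −2), r² = 754. Perpendicular distance d from centre to line = |0| / √754 = 0/√754.
Chord = 2√(r² − d²) = 2·√(754) = 2√754.

2√754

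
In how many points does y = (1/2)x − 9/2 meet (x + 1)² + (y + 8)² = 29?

Substituting the line into the circle gives 5x² + 22x − 63 = 0.
Δ = 484 − (−1260) = 1744.
Two real roots: the line is a secant.

2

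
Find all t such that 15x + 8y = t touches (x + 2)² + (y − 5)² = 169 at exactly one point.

Tangency holds when the distance from the centre (−2, 5) to the line equals the radius 13:
|15·(−2) + 8·5 − t| / √289 = 13
|t − (10)| = 13·17, so t = 231 or t = −211.

t = −211 or t = 231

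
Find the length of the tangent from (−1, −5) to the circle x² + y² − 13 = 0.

The centre is (0, 0) and r = √13. The square of the distance from P to the centre is 1 + 25 = 26.
Power of the point: PT² = |PO|² − r² = 13, so PT = √13.

√13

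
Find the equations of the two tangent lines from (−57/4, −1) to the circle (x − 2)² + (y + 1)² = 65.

4x − 7y = −50 and 4x + 7y = −64

Write the tangent as mx − y + (−1 − m·(−57/4)) = 0 and set its distance from the centre to √65:
(65/4m − (0))² = 65(m² + 1)
49m² − 16 = 0, so m = 4/7 or m = −4/7.
With m = 4/7: 4x − 7y = −50. With m = −4/7: 4x + 7y = −64.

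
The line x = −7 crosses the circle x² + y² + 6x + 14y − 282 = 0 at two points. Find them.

The line gives x = −7. Substituting into the circle:
y² + 14y − 275 = 0
y = 11 or y = −25, giving (−7, 11) and (−7, −25).

(−7, −25) and (−7, 11)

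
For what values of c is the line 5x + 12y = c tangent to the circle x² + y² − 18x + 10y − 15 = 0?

Tangency holds when the distance from the centre (9, −5) to the line equals the radius 11:
|5·9 + 12·(−5) − c| / √169 = 11
|c − (−15)| = 11·13, so c = 128 or c = −158.

c = −158 or c = 128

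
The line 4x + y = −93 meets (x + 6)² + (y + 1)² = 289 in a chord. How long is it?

Centre (−6, −1), r² = 289. Perpendicular distance d from centre to line = |68| / √17 = 68/√17.
Half the chord is √(r² − d²) = √(17), so the full chord is 2√17.

2√17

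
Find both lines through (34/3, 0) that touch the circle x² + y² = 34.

Let a tangent through (34/3, 0) have slope m. Its distance from (0, 0) must equal √34:
[m·(−34/3) − (0)]² = 34(m² + 1)
25m² − 9 = 0, so m = −3/5 or m = 3/5.
Through (34/3, 0) these give 3x + 5y = 34 and 3x − 5y = 34.

3x + 5y = 34 and 3x − 5y = 34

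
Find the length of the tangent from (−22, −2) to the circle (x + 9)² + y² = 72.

√101

With centre O = (−9, 0), |OP|² = 173 and r² = 72.
Power of the point: PT² = |PO|² − r² = 101, so PT = √101.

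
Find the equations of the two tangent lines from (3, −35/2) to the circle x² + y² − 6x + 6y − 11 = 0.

5x + 2y = −20 and 5x − 2y = 50

Write the tangent as mx − y + (−35/2 − m·(3)) = 0 and set its distance from the centre to √29:
[m·(0) − (29/2)]² = 29(m² + 1)
4m² − 25 = 0, so m = −5/2 or m = 5/2.
With m = −5/2: 5x + 2y = −20. With m = 5/2: 5x − 2y = 50.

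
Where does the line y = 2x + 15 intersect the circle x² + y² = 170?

(−11, −7) and (−1, 13)

From the line, y = 2x + 15. Substituting:
5x² + 60x + 55 = 0  ⟹  x² + 12x + 11 = 0
x = −1 or x = −11, giving (−1, 13) and (−11, −7).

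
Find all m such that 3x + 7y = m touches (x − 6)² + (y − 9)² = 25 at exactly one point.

m = 81 ± 5√58

Tangency holds when the distance from the centre (6, 9) to the line equals the radius 5:
|3·6 + 7·9 − m| / √58 = 5
|m − (81)| = 5√58.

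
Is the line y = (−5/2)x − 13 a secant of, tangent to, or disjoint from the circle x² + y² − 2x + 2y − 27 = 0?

tangent

Substituting the line into the circle gives 29x² + 232x + 464 = 0.
Δ = 53824 − 53824 = 0.
A repeated root: the line is tangent.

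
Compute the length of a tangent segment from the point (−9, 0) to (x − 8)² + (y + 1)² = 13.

The centre is (8, −1) and r = √13. The square of the distance from P to the centre is 289 + 1 = 290.
By the tangent–radius right angle, tangent length = √(|PO|² − r²) = √277.

√277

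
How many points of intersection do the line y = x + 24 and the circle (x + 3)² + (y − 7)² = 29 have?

0

Substituting the line into the circle gives 2x² + 40x + 269 = 0.
Δ = 1600 − 2152 = −552.
No real roots: the line does not meet the circle.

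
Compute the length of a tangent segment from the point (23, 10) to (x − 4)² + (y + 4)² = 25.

2√133

Centre (4, −4), r² = 25. |PO|² = (19)² + (14)² = 557.
By the tangent–radius right angle, tangent length = √(|PO|² − r²) = √532 = 2√133.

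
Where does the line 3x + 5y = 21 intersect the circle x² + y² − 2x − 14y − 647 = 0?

(−23, 18) and (22, −9)

From the line, y = (21 − 3x)/5. Substituting:
34x² + 34x − 17204 = 0  ⟹  x² + x − 506 = 0
x = 22 or x = −23, giving (22, −9) and (−23, 18).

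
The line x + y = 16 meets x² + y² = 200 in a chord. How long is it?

The distance from (0, 0) to the line is 16/√2, and r² = 200.
Half the chord is √(r² − d²) = √(72), so the full chord is 12√2.

12√2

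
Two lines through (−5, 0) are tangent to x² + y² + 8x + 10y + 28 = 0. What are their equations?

Write the tangent as mx − y + (0 − m·(−5)) = 0 and set its distance from the centre to √13:
(1m − (−5))² = 13(m² + 1)
6m² − 5m − 6 = 0, so m = 3/2 or m = −2/3.
With m = 3/2: 3x − 2y = −15. With m = −2/3: 2x + 3y = −10.

3x − 2y = −15 and 2x + 3y = −10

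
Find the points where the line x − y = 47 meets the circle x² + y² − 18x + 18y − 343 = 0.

From the line, y = x − 47. Substituting:
2x² − 94x + 1020 = 0  ⟹  x² − 47x + 510 = 0
x = 30 or x = 17, giving (30, −17) and (17, −30).

(17, −30) and (30, −17)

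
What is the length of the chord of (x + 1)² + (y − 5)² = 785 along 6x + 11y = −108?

4√157

From the line, y = (−108 − 6x)/11. Substituting:
157x² + 2198x − 68295 = 0  ⟹  x² + 14x − 435 = 0
x = 15 or x = −29, giving (15, −18) and (−29, 6).
Chord length = distance between (15, −18) and (−29, 6) = √2512 = 4√157.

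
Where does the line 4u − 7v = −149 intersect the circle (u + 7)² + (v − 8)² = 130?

From the line, v = (149 + 4u)/7. Substituting:
65u² + 1430u + 4680 = 0  ⟹  u² + 22u + 72 = 0
u = −4 or u = −18, giving (−4, 19) and (−18, 11).

(−18, 11) and (−4, 19)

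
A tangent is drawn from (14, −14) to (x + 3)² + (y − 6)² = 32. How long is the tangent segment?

3√73

Centre (−3, 6), r² = 32. |PO|² = (17)² + (−20)² = 689.
By the tangent–radius right angle, tangent length = √(|PO|² − r²) = √657 = 3√73.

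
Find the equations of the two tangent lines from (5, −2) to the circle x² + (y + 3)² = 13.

3x − 2y = 19 and 2x + 3y = 4

Let a tangent through (5, −2) have slope m. Its distance from (0, −3) must equal √13:
(−5m − (−1))² = 13(m² + 1)
6m² − 5m − 6 = 0, so m = 3/2 or m = −2/3.
Through (5, −2) these give 3x − 2y = 19 and 2x + 3y = 4.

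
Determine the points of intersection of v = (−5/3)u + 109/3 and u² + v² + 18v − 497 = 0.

(17, 8) and (23, −2)

Substitute v = (109 − 5u)/3:
34u² − 1360u + 13294 = 0  ⟹  u² − 40u + 391 = 0
u = 23 or u = 17, giving (23, −2) and (17, 8).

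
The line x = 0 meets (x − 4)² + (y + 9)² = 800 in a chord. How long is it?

56

The distance from (4, −9) to the line is 4, and r² = 800.
Chord = 2√(r² − d²) = 2·√(784) = 56.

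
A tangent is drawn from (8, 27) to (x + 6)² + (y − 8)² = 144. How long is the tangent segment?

√413

With centre O = (−6, 8), |OP|² = 557 and r² = 144.
Power of the point: PT² = |PO|² − r² = 413, so PT = √413.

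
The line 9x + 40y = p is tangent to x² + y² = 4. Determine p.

p = −82 or p = 82

The line touches the circle iff its distance from (0, 0) is 2:
|9·0 + 40·0 − p| / √1681 = 2
|p| = 2·41, so p = 82 or p = −82.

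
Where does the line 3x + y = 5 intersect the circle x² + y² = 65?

Substitute y = −3x + 5:
10x² − 30x − 40 = 0  ⟹  x² − 3x − 4 = 0
x = 4 or x = −1, giving (4, −7) and (−1, 8).

(−1, 8) and (4, −7)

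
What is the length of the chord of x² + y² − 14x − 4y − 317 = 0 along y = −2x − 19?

10√5

Centre (7, 2), r² = 370. Perpendicular distance d from centre to line = |35| / √5 = 35/√5.
Chord = 2√(r² − d²) = 2·√(125) = 10√5.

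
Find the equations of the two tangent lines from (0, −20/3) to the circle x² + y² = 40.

Write the tangent as mx − y + (−20/3 − m·(0)) = 0 and set its distance from the centre to 2√10:
(0m − (20/3))² = 40(m² + 1)
9m² − 1 = 0, so m = 1/3 or m = −1/3.
Through (0, −20/3) these give x − 3y = 20 and x + 3y = −20.

x − 3y = 20 and x + 3y = −20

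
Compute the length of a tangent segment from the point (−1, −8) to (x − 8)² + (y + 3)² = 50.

Centre (8, −3), r² = 50. |PO|² = (−9)² + (−5)² = 106.
By the tangent–radius right angle, tangent length = √(|PO|² − r²) = √56 = 2√14.

2√14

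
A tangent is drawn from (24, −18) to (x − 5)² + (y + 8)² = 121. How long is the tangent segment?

2√85

Centre (5, −8), r² = 121. |PO|² = (19)² + (−10)² = 461.
The tangent meets the radius at right angles, so tangent² = |PO|² − r² = 461 − 121 = 340.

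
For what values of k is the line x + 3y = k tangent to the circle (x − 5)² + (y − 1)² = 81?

k = 8 ± 9√10

The line touches the circle iff its distance from (5, 1) is 9:
|1·5 + 3·1 − k| / √10 = 9
|k − (8)| = 9√10.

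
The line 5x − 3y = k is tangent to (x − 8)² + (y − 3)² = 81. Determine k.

The line touches the circle iff its distance from (8, 3) is 9:
|5·8 − 3·3 − k| / √34 = 9
|k − (31)| = 9√34.

k = 31 ± 9√34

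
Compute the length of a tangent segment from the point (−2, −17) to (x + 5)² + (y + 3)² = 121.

Centre (−5, −3), r² = 121. |PO|² = (3)² + (−14)² = 205.
The tangent meets the radius at right angles, so tangent² = |PO|² − r² = 205 − 121 = 84.

2√21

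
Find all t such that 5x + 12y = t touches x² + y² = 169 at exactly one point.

t = −169 or t = 169

For a tangent, require d(centre, line) = r = 13.
|5·0 + 12·0 − t| / √169 = 13
|t| = 13·13, so t = 169 or t = −169.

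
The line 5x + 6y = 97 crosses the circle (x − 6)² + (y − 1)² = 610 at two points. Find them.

(−7, 22) and (29, −8)

Substitute y = (97 − 5x)/6:
61x² − 1342x − 12383 = 0  ⟹  x² − 22x − 203 = 0
x = 29 or x = −7, giving (29, −8) and (−7, 22).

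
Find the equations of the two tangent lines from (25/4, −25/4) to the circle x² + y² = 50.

7x − y = 50 and x − 7y = 50

Let a tangent through (25/4, −25/4) have slope m. Its distance from (0, 0) must equal 5√2:
[m·(−25/4) − (25/4)]² = 50(m² + 1)
7m² − 50m + 7 = 0, so m = 7 or m = 1/7.
Through (25/4, −25/4) these give 7x − y = 50 and x − 7y = 50.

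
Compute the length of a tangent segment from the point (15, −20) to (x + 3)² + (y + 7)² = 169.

Centre (−3, −7), r² = 169. |PO|² = (18)² + (−13)² = 493.
By the tangent–radius right angle, tangent length = √(|PO|² − r²) = √324 = 18.

18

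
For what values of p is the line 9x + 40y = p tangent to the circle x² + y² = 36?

Tangency holds when the distance from the centre (0, 0) to the line equals the radius 6:
|9·0 + 40·0 − p| / √1681 = 6
|p| = 6·41, so p = 246 or p = −246.

p = −246 or p = 246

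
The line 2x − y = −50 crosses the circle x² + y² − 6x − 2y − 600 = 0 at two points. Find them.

(−20, 10) and (−18, 14)

From the line, y = 2x + 50. Substituting:
5x² + 190x + 1800 = 0  ⟹  x² + 38x + 360 = 0
x = −18 or x = −20, giving (−18, 14) and (−20, 10).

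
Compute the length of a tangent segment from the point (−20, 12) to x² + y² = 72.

2√118

Centre (0, 0), r² = 72. |PO|² = (−20)² + (12)² = 544.
By the tangent–radius right angle, tangent length = √(|PO|² − r²) = √472 = 2√118.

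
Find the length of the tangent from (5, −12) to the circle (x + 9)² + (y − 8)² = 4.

Centre (−9, 8), r² = 4. |PO|² = (14)² + (−20)² = 596.
The tangent meets the radius at right angles, so tangent² = |PO|² − r² = 596 − 4 = 592.

4√37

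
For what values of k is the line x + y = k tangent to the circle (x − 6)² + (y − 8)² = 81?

k = 14 ± 9√2

Tangency holds when the distance from the centre (6, 8) to the line equals the radius 9:
|1·6 + 1·8 − k| / √2 = 9
|k − (14)| = 9√2.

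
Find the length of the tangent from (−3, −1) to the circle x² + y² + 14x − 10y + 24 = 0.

√2

With centre O = (−7, 5), |OP|² = 52 and r² = 50.
Power of the point: PT² = |PO|² − r² = 2, so PT = √2.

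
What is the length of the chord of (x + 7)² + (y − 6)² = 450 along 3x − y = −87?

6√10

Substitute y = 3x + 87:
10x² + 500x + 6160 = 0  ⟹  x² + 50x + 616 = 0
x = −22 or x = −28, giving (−22, 21) and (−28, 3).
|(−22, 21) − (−28, 3)| = √((6)² + (18)²) = 6√10.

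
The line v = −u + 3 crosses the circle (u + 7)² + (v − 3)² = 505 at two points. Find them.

(−19, 22) and (12, −9)

Express v = −u + 3 and substitute into the circle:
2u² + 14u − 456 = 0  ⟹  u² + 7u − 228 = 0
u = 12 or u = −19, giving (12, −9) and (−19, 22).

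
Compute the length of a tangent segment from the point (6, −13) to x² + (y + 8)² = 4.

√57

The centre is (0, −8) and r = 2. The square of the distance from P to the centre is 36 + 25 = 61.
By the tangent–radius right angle, tangent length = √(|PO|² − r²) = √57.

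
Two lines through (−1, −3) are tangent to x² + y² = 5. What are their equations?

A line y − (−3) = m(x − (−1)) is tangent when its distance from (0, 0) is √5:
(1m − (3))² = 5(m² + 1)
2m² + 3m − 2 = 0, so m = −2 or m = 1/2.
With m = −2: 2x + y = −5. With m = 1/2: x − 2y = 5.

2x + y = −5 and x − 2y = 5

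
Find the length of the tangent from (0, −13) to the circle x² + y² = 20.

√149

Centre (0, 0), r² = 20. |PO|² = (0)² + (−13)² = 169.
Power of the point: PT² = |PO|² − r² = 149, so PT = √149.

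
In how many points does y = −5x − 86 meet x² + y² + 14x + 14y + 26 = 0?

0

Centre (−7, −7), r² = 72. Distance² from centre to line = (44)²/26 = 968/13.
Since d² > r², the line lies outside the circle.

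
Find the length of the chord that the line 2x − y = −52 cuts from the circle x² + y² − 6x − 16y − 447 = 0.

4√5

The distance from (3, 8) to the line is 50/√5, and r² = 520.
Chord = 2√(r² − d²) = 2·√(20) = 4√5.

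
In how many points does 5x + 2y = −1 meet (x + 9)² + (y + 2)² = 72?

Substituting the line into the circle gives 29x² + 42x + 45 = 0.
Δ = 1764 − 5220 = −3456.
No real roots: the line does not meet the circle.

0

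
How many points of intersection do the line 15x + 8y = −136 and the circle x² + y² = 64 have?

1

Substituting the line into the circle gives 289x² + 4080x + 14400 = 0.
Δ = 16646400 − 16646400 = 0.
A repeated root: the line is tangent.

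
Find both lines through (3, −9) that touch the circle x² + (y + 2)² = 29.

5x − 2y = 33 and 2x + 5y = −39

A line y − (−9) = m(x − (3)) is tangent when its distance from (0, −2) is √29:
(−3m − (7))² = 29(m² + 1)
10m² − 21m − 10 = 0, so m = 5/2 or m = −2/5.
Through (3, −9) these give 5x − 2y = 33 and 2x + 5y = −39.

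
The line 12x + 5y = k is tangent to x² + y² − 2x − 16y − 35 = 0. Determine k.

For a tangent, require d(centre, line) = r = 10.
|12·1 + 5·8 − k| / √169 = 10
|k − (52)| = 10·13, so k = 182 or k = −78.

k = −78 or k = 182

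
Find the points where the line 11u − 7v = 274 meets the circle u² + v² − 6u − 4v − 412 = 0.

Substitute v = (−274 + 11u)/7:
170u² − 6630u + 62560 = 0  ⟹  u² − 39u + 368 = 0
u = 23 or u = 16, giving (23, −3) and (16, −14).

(16, −14) and (23, −3)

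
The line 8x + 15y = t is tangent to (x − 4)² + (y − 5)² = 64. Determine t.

t = −29 or t = 243

The line touches the circle iff its distance from (4, 5) is 8:
|8·4 + 15·5 − t| / √289 = 8
|t − (107)| = 8·17, so t = 243 or t = −29.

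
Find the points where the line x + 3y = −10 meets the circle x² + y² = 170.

(−13, 1) and (11, −7)

Express y = (−10 − x)/3 and substitute into the circle:
10x² + 20x − 1430 = 0  ⟹  x² + 2x − 143 = 0
x = 11 or x = −13, giving (11, −7) and (−13, 1).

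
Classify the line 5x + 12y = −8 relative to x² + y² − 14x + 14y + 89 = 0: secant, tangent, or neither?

neither

Centre (7, −7), r² = 9. Distance² from centre to line = (−41)²/169 = 1681/169.
Since d² > r², the line lies outside the circle.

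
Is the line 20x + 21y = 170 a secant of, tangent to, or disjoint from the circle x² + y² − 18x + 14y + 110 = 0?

disjoint

Substituting the line into the circle gives 841x² − 20618x + 127390 = 0.
Δ = 425101924 − 428539960 = −3438036.
No real roots: the line does not meet the circle.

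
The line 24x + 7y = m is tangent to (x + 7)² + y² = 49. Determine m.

m = −343 or m = 7

For a tangent, require d(centre, line) = r = 7.
|24·(−7) + 7·0 − m| / √625 = 7
|m − (−168)| = 7·25, so m = 7 or m = −343.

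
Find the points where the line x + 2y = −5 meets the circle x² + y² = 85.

From the line, y = (−5 − x)/2. Substituting:
5x² + 10x − 315 = 0  ⟹  x² + 2x − 63 = 0
x = 7 or x = −9, giving (7, −6) and (−9, 2).

(−9, 2) and (7, −6)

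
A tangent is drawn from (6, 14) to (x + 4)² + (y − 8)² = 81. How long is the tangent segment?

Centre (−4, 8), r² = 81. |PO|² = (10)² + (6)² = 136.
The tangent meets the radius at right angles, so tangent² = |PO|² − r² = 136 − 81 = 55.

√55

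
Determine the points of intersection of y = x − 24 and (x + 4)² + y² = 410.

Substitute y = x − 24:
2x² − 40x + 182 = 0  ⟹  x² − 20x + 91 = 0
x = 13 or x = 7, giving (13, −11) and (7, −17).

(7, −17) and (13, −11)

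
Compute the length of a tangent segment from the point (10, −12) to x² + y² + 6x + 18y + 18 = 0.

Centre (−3, −9), r² = 72. |PO|² = (13)² + (−3)² = 178.
The tangent meets the radius at right angles, so tangent² = |PO|² − r² = 178 − 72 = 106.

√106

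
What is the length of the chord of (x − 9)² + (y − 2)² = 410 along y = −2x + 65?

2√5

From the line, y = −2x + 65. Substituting:
5x² − 270x + 3640 = 0  ⟹  x² − 54x + 728 = 0
x = 28 or x = 26, giving (28, 9) and (26, 13).
Chord length = distance between (28, 9) and (26, 13) = √20 = 2√5.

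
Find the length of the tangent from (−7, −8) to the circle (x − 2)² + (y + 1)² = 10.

With centre O = (2, −1), |OP|² = 130 and r² = 10.
Power of the point: PT² = |PO|² − r² = 120, so PT = 2√30.

2√30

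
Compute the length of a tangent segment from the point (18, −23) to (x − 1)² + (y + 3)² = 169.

2√130

With centre O = (1, −3), |OP|² = 689 and r² = 169.
The tangent meets the radius at right angles, so tangent² = |PO|² − r² = 689 − 169 = 520.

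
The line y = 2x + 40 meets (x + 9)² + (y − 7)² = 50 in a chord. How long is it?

From the line, y = 2x + 40. Substituting:
5x² + 150x + 1120 = 0  ⟹  x² + 30x + 224 = 0
x = −14 or x = −16, giving (−14, 12) and (−16, 8).
Chord length = distance between (−14, 12) and (−16, 8) = √20 = 2√5.

2√5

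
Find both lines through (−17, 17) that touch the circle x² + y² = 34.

5x + 3y = −34 and 3x + 5y = 34

Write the tangent as mx − y + (17 − m·(−17)) = 0 and set its distance from the centre to √34:
[m·(17) − (−17)]² = 34(m² + 1)
15m² + 34m + 15 = 0, so m = −5/3 or m = −3/5.
Through (−17, 17) these give 5x + 3y = −34 and 3x + 5y = 34.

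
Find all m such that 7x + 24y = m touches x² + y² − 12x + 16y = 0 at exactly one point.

Tangency holds when the distance from the centre (6, −8) to the line equals the radius 10:
|7·6 + 24·(−8) − m| / √625 = 10
|m − (−150)| = 10·25, so m = 100 or m = −400.

m = −400 or m = 100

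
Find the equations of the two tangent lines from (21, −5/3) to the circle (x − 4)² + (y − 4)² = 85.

2x − 9y = 57 and 7x + 6y = 137

Let a tangent through (21, −5/3) have slope m. Its distance from (4, 4) must equal √85:
(−17m − (17/3))² = 85(m² + 1)
54m² + 51m − 14 = 0, so m = 2/9 or m = −7/6.
With m = 2/9: 2x − 9y = 57. With m = −7/6: 7x + 6y = 137.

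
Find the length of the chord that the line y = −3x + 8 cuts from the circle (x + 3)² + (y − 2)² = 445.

Centre (−3, 2), r² = 445. Perpendicular distance d from centre to line = |−15| / √10 = 15/√10.
Chord = 2√(r² − d²) = 2·√(845/2) = 13√10.

13√10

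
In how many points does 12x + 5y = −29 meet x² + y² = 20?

Substituting the line into the circle gives 169x² + 696x + 341 = 0.
Δ = 484416 − 230516 = 253900.
Two real roots: the line is a secant.

2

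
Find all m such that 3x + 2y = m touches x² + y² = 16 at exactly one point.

m = ±4√13

The line touches the circle iff its distance from (0, 0) is 4:
|3·0 + 2·0 − m| / √13 = 4
|m| = 4√13.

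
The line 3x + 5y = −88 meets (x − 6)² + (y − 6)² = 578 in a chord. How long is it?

Centre (6, 6), r² = 578. Perpendicular distance d from centre to line = |136| / √34 = 136/√34.
Half the chord is √(r² − d²) = √(34), so the full chord is 2√34.

2√34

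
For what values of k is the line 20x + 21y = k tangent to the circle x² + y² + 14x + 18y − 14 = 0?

Tangency holds when the distance from the centre (−7, −9) to the line equals the radius 12:
|20·(−7) + 21·(−9) − k| / √841 = 12
|k − (−329)| = 12·29, so k = 19 or k = −677.

k = −677 or k = 19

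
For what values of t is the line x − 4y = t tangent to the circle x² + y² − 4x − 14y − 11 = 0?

For a tangent, require d(centre, line) = r = 8.
|1·2 − 4·7 − t| / √17 = 8
|t − (−26)| = 8√17.

t = −26 ± 8√17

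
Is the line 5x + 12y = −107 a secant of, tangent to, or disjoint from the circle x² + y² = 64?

Substituting the line into the circle gives 169x² + 1070x + 2233 = 0.
Δ = 1144900 − 1509508 = −364608.
No real roots: the line does not meet the circle.

disjoint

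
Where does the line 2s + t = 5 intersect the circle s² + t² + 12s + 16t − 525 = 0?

(−6, 17) and (14, −23)

Substitute t = −2s + 5:
5s² − 40s − 420 = 0  ⟹  s² − 8s − 84 = 0
s = 14 or s = −6, giving (14, −23) and (−6, 17).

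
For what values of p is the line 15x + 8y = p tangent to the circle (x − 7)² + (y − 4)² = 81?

p = −16 or p = 290

The line touches the circle iff its distance from (7, 4) is 9:
|15·7 + 8·4 − p| / √289 = 9
|p − (137)| = 9·17, so p = 290 or p = −16.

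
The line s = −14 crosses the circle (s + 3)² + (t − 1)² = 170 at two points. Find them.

(−14, −6) and (−14, 8)

The line gives s = −14. Substituting into the circle:
t² − 2t − 48 = 0
t = 8 or t = −6, giving (−14, 8) and (−14, −6).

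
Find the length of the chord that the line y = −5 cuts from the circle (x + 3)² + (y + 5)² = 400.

40

Substitute y = −5:
x² + 6x − 391 = 0
x = 17 or x = −23, giving (17, −5) and (−23, −5).
Chord length = distance between (17, −5) and (−23, −5) = √1600 = 40.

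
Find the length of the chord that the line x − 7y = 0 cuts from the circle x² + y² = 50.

The distance from (0, 0) to the line is 0/√50, and r² = 50.
Half the chord is √(r² − d²) = √(50), so the full chord is 10√2.

10√2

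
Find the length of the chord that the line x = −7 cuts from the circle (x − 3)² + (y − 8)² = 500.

The line gives x = −7. Substituting into the circle:
y² − 16y − 336 = 0
y = 28 or y = −12, giving (−7, 28) and (−7, −12).
Chord length = distance between (−7, 28) and (−7, −12) = √1600 = 40.

40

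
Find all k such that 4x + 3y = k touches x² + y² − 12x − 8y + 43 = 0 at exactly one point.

k = 21 or k = 51

For a tangent, require d(centre, line) = r = 3.
|4·6 + 3·4 − k| / √25 = 3
|k − (36)| = 3·5, so k = 51 or k = 21.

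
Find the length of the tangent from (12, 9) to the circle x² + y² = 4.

√221

The centre is (0, 0) and r = 2. The square of the distance from P to the centre is 144 + 81 = 225.
By the tangent–radius right angle, tangent length = √(|PO|² − r²) = √221.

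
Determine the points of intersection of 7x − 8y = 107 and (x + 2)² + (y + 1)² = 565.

Express y = (−107 + 7x)/8 and substitute into the circle:
113x² − 1130x − 26103 = 0  ⟹  x² − 10x − 231 = 0
x = 21 or x = −11, giving (21, 5) and (−11, −23).

(−11, −23) and (21, 5)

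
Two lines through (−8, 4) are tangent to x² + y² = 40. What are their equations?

Let a tangent through (−8, 4) have slope m. Its distance from (0, 0) must equal 2√10:
[m·(8) − (−4)]² = 40(m² + 1)
3m² + 8m − 3 = 0, so m = −3 or m = 1/3.
Through (−8, 4) these give 3x + y = −20 and x − 3y = −20.

3x + y = −20 and x − 3y = −20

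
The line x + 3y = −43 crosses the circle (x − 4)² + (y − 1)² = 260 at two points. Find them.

(−4, −13) and (2, −15)

Express y = (−43 − x)/3 and substitute into the circle:
10x² + 20x − 80 = 0  ⟹  x² + 2x − 8 = 0
x = 2 or x = −4, giving (2, −15) and (−4, −13).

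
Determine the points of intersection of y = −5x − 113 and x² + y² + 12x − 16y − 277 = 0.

(−25, 12) and (−22, −3)

Express y = −5x − 113 and substitute into the circle:
26x² + 1222x + 14300 = 0  ⟹  x² + 47x + 550 = 0
x = −22 or x = −25, giving (−22, −3) and (−25, 12).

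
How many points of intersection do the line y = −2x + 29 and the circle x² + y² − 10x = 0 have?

0

Substituting the line into the circle gives 5x² − 126x + 841 = 0.
Δ = 15876 − 16820 = −944.
No real roots: the line does not meet the circle.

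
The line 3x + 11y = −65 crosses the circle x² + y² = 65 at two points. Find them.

From the line, y = (−65 − 3x)/11. Substituting:
130x² + 390x − 3640 = 0  ⟹  x² + 3x − 28 = 0
x = 4 or x = −7, giving (4, −7) and (−7, −4).

(−7, −4) and (4, −7)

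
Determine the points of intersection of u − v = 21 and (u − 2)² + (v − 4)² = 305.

(9, −12) and (18, −3)

From the line, v = u − 21. Substituting:
2u² − 54u + 324 = 0  ⟹  u² − 27u + 162 = 0
u = 18 or u = 9, giving (18, −3) and (9, −12).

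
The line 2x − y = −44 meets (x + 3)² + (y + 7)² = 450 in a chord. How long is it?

The distance from (−3, −7) to the line is 45/√5, and r² = 450.
Half the chord is √(r² − d²) = √(45), so the full chord is 6√5.

6√5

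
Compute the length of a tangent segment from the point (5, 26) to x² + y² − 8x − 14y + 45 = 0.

3√38

With centre O = (4, 7), |OP|² = 362 and r² = 20.
Power of the point: PT² = |PO|² − r² = 342, so PT = 3√38.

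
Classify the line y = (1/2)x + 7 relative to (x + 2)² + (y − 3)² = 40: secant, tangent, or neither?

Centre (−2, 3), r² = 40. Distance² from centre to line = (6)²/5 = 36/5.
Since d² < r², the line cuts the circle twice.

secant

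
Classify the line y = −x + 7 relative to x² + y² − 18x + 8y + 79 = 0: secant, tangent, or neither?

Substituting the line into the circle gives 2x² − 40x + 184 = 0.
Δ = 1600 − 1472 = 128.
Two real roots: the line is a secant.

secant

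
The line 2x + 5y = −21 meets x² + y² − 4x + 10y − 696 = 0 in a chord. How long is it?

The distance from (2, −5) to the line is 0/√29, and r² = 725.
Chord = 2√(r² − d²) = 2·√(725) = 10√29.

10√29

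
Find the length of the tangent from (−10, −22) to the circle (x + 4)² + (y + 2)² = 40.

6√11

Centre (−4, −2), r² = 40. |PO|² = (−6)² + (−20)² = 436.
Power of the point: PT² = |PO|² − r² = 396, so PT = 6√11.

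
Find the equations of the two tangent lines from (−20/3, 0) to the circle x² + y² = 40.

A line y − (0) = m(x − (−20/3)) is tangent when its distance from (0, 0) is 2√10:
[m·(20/3) − (0)]² = 40(m² + 1)
m² − 9 = 0, so m = 3 or m = −3.
With m = 3: 3x − y = −20. With m = −3: 3x + y = −20.

3x − y = −20 and 3x + y = −20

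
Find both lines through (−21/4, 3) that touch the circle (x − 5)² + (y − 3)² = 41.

Write the tangent as mx − y + (3 − m·(−21/4)) = 0 and set its distance from the centre to √41:
(41/4m − (0))² = 41(m² + 1)
25m² − 16 = 0, so m = −4/5 or m = 4/5.
With m = −4/5: 4x + 5y = −6. With m = 4/5: 4x − 5y = −36.

4x + 5y = −6 and 4x − 5y = −36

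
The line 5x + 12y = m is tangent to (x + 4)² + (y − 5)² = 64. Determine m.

m = −64 or m = 144

For a tangent, require d(centre, line) = r = 8.
|5·(−4) + 12·5 − m| / √169 = 8
|m − (40)| = 8·13, so m = 144 or m = −64.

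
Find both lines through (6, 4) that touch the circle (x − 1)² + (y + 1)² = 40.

Write the tangent as mx − y + (4 − m·(6)) = 0 and set its distance from the centre to 2√10:
[m·(−5) − (−5)]² = 40(m² + 1)
3m² + 10m + 3 = 0, so m = −1/3 or m = −3.
With m = −1/3: x + 3y = 18. With m = −3: 3x + y = 22.

x + 3y = 18 and 3x + y = 22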